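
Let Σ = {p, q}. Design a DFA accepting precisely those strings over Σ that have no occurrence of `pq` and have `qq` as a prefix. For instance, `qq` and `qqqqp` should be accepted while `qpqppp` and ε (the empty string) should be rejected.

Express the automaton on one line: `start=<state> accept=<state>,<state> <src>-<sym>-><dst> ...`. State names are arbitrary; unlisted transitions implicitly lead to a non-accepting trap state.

Handle the two conditions separately and then intersect. One (3 states) tracks partial matches of the forbidden pattern `pq`; the other (4 states) tracks whether the input so far still matches the prefix `qq`. Each combined state is a pair, one component from each; accept when both components accept. After merging equivalent states the machine shrinks.
With 5 states:
       p  q 
>  A   B  C 
   B   B  B 
   C   B  D 
 * D   E  D 
 * E   E  B 
(> = start, * = accepting)

start=A accept=D,E A-p->B A-q->C B-p->B B-q->B C-p->B C-q->D D-p->E D-q->D E-p->E E-q->B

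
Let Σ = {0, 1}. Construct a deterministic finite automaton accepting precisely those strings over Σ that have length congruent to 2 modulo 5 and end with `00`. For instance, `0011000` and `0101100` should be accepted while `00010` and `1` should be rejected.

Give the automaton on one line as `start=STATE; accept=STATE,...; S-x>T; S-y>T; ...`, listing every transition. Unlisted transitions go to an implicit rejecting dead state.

start=A; accept=D; A-0>B; A-1>C; B-0>D; B-1>E; C-0>E; C-1>E; D-0>F; D-1>F; E-0>F; E-1>F; F-0>G; F-1>G; G-0>A; G-1>A

Handle the two conditions separately and then intersect. One (5 states) tracks the input length modulo 5; the other (3 states) tracks how much of the suffix `00` has currently been matched. Each combined state is a pair, one component from each; accept when both components accept. Equivalent product states are then merged.
A 7-state machine:
       0  1 
>  A   B  C 
   B   D  E 
   C   E  E 
 * D   F  F 
   E   F  F 
   F   G  G 
   G   A  A 
(> = start, * = accepting)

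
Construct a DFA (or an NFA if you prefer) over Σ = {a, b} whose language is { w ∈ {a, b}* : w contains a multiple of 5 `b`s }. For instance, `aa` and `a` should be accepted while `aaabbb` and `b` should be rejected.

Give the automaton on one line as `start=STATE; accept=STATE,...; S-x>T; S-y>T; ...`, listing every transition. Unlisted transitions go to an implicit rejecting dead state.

Keep the running count of `b`s modulo 5: each `b` advances along the cycle q0 → q1 → q2 → q3 → q4 → q0 while other symbols loop. Accept at q0.
A 5-state machine:
        a   b  
>* q0   q0  q1 
   q1   q1  q2 
   q2   q2  q3 
   q3   q3  q4 
   q4   q4  q0 
(> = start, * = accepting)

start=q0; accept=q0; q0-a>q0; q0-b>q1; q1-a>q1; q1-b>q2; q2-a>q2; q2-b>q3; q3-a>q3; q3-b>q4; q4-a>q4; q4-b>q0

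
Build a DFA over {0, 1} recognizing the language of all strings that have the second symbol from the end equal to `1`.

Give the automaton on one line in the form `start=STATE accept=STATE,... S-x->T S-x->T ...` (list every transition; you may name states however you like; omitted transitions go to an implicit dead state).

start=q0 accept=q5,q6 q0-0->q1 q0-1->q2 q1-0->q3 q1-1->q4 q2-0->q5 q2-1->q6 q3-0->q3 q3-1->q4 q4-0->q5 q4-1->q6 q5-0->q3 q5-1->q4 q6-0->q5 q6-1->q6

A DFA must remember the last 2 symbols (since which symbol is second-to-last isn't known until the input ends). Use one state per possible window of the last ≤2 symbols; accept from those whose window starts with `1`.
With 7 states:
        0   1  
>  q0   q1  q2 
   q1   q3  q4 
   q2   q5  q6 
   q3   q3  q4 
   q4   q5  q6 
 * q5   q3  q4 
 * q6   q5  q6 
(> = start, * = accepting)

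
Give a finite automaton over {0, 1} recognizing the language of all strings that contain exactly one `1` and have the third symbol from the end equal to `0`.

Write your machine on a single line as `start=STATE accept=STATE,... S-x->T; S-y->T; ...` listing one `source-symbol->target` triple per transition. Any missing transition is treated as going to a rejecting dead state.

start=q0; accept=q7,q8,q10; q0-0->q1; q0-1->q2; q1-0->q3; q1-1->q4; q2-0->q5; q2-1->q6; q3-0->q3; q3-1->q7; q4-0->q8; q4-1->q6; q5-0->q9; q5-1->q6; q6-0->q6; q6-1->q6; q7-0->q8; q7-1->q6; q8-0->q9; q8-1->q6; q9-0->q10; q9-1->q6; q10-0->q10; q10-1->q6

Build one automaton per condition and run them in lockstep. One (3 states) tracks the count of `1`s, saturating at 2; the other (15 states) tracks the last 3 symbols read. Each combined state is a pair, one component from each; accept when both components accept. After merging equivalent states the machine shrinks.
An 11-state machine:
          0    1  
>  q0     q1   q2 
   q1     q3   q4 
   q2     q5   q6 
   q3     q3   q7 
   q4     q8   q6 
   q5     q9   q6 
   q6     q6   q6 
 * q7     q8   q6 
 * q8     q9   q6 
   q9    q10   q6 
 * q10   q10   q6 
(> = start, * = accepting)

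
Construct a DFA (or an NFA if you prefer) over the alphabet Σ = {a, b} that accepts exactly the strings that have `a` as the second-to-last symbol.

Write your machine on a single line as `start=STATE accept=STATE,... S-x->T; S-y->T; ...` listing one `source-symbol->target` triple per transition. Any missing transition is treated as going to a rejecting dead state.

Because acceptance depends on a position counted from the end, the machine has to buffer the most recent 2 symbols. Make each state the string of the last up-to-2 symbols read; on input `x` shift the window left and append `x`. Accept when the buffered window has length 2 and begins with `a`.
        a   b  
>  q0   q1  q2 
   q1   q3  q4 
   q2   q5  q6 
 * q3   q3  q4 
 * q4   q5  q6 
   q5   q3  q4 
   q6   q5  q6 
(> = start, * = accepting)

start=q0; accept=q3,q4; q0-a->q1; q0-b->q2; q1-a->q3; q1-b->q4; q2-a->q5; q2-b->q6; q3-a->q3; q3-b->q4; q4-a->q5; q4-b->q6; q5-a->q3; q5-b->q4; q6-a->q5; q6-b->q6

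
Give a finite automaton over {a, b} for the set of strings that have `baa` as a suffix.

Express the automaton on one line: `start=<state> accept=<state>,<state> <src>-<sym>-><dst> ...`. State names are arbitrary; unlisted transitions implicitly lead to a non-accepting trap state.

start=S0 accept=S3 S0-a->S0 S0-b->S1 S1-a->S2 S1-b->S1 S2-a->S3 S2-b->S1 S3-a->S0 S3-b->S1

Let each state record the length of the longest suffix of the input read so far that is also a prefix of `baa`. S1 means the last symbol is `b`; S2 means the last 2 symbols are `ba`; S3 means the last 3 symbols are `baa`. Accept only at S3, where the string currently ends in `baa`.
4 states suffice.
        a   b  
>  S0   S0  S1 
   S1   S2  S1 
   S2   S3  S1 
 * S3   S0  S1 
(> = start, * = accepting)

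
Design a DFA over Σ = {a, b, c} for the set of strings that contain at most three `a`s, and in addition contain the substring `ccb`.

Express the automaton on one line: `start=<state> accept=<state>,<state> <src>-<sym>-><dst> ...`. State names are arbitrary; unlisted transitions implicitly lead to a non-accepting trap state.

start=q0 accept=q9,q13,q15,q16 q0-a->q1 q0-b->q0 q0-c->q2 q1-a->q3 q1-b->q1 q1-c->q4 q2-a->q1 q2-b->q0 q2-c->q5 q3-a->q6 q3-b->q3 q3-c->q7 q4-a->q3 q4-b->q1 q4-c->q8 q5-a->q1 q5-b->q9 q5-c->q5 q6-a->q10 q6-b->q6 q6-c->q11 q7-a->q6 q7-b->q3 q7-c->q12 q8-a->q3 q8-b->q13 q8-c->q8 q9-a->q13 q9-b->q9 q9-c->q9 q10-a->q10 q10-b->q10 q10-c->q10 q11-a->q10 q11-b->q6 q11-c->q14 q12-a->q6 q12-b->q15 q12-c->q12 q13-a->q15 q13-b->q13 q13-c->q13 q14-a->q10 q14-b->q16 q14-c->q14 q15-a->q16 q15-b->q15 q15-c->q15 q16-a->q10 q16-b->q16 q16-c->q16

Run two small machines in parallel and take their product. The first has 5 states tracking the count of `a`s, saturating at 4; the second has 4 states tracking whether and how much of `ccb` has been seen. A product state is a pair (one from each), accepting exactly when both do. Equivalent product states are then merged.
With 17 states:
          a    b    c  
>  q0     q1   q0   q2 
   q1     q3   q1   q4 
   q2     q1   q0   q5 
   q3     q6   q3   q7 
   q4     q3   q1   q8 
   q5     q1   q9   q5 
   q6    q10   q6  q11 
   q7     q6   q3  q12 
   q8     q3  q13   q8 
 * q9    q13   q9   q9 
   q10   q10  q10  q10 
   q11   q10   q6  q14 
   q12    q6  q15  q12 
 * q13   q15  q13  q13 
   q14   q10  q16  q14 
 * q15   q16  q15  q15 
 * q16   q10  q16  q16 
(> = start, * = accepting)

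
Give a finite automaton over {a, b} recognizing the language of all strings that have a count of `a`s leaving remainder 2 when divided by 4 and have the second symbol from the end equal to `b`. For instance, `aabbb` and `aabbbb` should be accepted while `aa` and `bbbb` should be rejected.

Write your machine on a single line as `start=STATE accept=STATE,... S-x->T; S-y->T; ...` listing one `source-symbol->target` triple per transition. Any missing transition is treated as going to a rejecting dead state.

Build one automaton per condition and run them in lockstep. The first has 4 states tracking the count of `a`s modulo 4; the second has 7 states tracking the last 2 symbols read. A product state is a pair (one from each), accepting exactly when both do.
With 19 states:
          a    b  
>  q0     q1   q2 
   q1     q3   q4 
   q2     q5   q6 
   q3     q7   q8 
   q4     q9  q10 
   q5     q3   q4 
   q6     q5   q6 
   q7    q11  q12 
   q8    q13  q14 
 * q9     q7   q8 
   q10    q9  q10 
   q11   q15  q16 
   q12   q17  q18 
   q13   q11  q12 
 * q14   q13  q14 
   q15    q3   q4 
   q16    q5   q6 
   q17   q15  q16 
   q18   q17  q18 
(> = start, * = accepting)

start=q0; accept=q9,q14; q0-a->q1; q0-b->q2; q1-a->q3; q1-b->q4; q2-a->q5; q2-b->q6; q3-a->q7; q3-b->q8; q4-a->q9; q4-b->q10; q5-a->q3; q5-b->q4; q6-a->q5; q6-b->q6; q7-a->q11; q7-b->q12; q8-a->q13; q8-b->q14; q9-a->q7; q9-b->q8; q10-a->q9; q10-b->q10; q11-a->q15; q11-b->q16; q12-a->q17; q12-b->q18; q13-a->q11; q13-b->q12; q14-a->q13; q14-b->q14; q15-a->q3; q15-b->q4; q16-a->q5; q16-b->q6; q17-a->q15; q17-b->q16; q18-a->q17; q18-b->q18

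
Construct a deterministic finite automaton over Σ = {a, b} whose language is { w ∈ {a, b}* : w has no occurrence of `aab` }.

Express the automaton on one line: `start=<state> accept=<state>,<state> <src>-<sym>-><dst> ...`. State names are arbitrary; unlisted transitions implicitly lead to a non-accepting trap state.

start=q0 accept=q0,q1,q2 q0-a->q1 q0-b->q0 q1-a->q2 q1-b->q0 q2-a->q2 q2-b->q3 q3-a->q3 q3-b->q3

Track partial matches of the forbidden pattern `aab`. State q3 is a dead state reached once `aab` has occurred; every other state accepts. q0 means no part of `aab` is currently matched.
A 4-state machine:
        a   b  
>* q0   q1  q0 
 * q1   q2  q0 
 * q2   q2  q3 
   q3   q3  q3 
(> = start, * = accepting)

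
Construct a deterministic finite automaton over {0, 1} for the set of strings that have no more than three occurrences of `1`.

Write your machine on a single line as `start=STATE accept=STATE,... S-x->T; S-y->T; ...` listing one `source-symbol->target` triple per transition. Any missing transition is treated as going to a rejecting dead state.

start=A; accept=A,B,C,D; A-0->A; A-1->B; B-0->B; B-1->C; C-0->C; C-1->D; D-0->D; D-1->E; E-0->E; E-1->E

Only the number of `1`s matters, and only up to 4. Make a chain A → B → C → D → E advanced by each `1` (with E absorbing); every other symbol self-loops. The accepting set is {A, B, C, D}.
       0  1 
>* A   A  B 
 * B   B  C 
 * C   C  D 
 * D   D  E 
   E   E  E 
(> = start, * = accepting)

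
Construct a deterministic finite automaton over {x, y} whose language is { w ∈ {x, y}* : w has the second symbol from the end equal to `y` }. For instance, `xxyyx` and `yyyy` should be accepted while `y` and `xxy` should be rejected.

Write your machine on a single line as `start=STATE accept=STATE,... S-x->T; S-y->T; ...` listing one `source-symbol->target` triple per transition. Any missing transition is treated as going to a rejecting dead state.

start=q0; accept=q5,q6; q0-x->q1; q0-y->q2; q1-x->q3; q1-y->q4; q2-x->q5; q2-y->q6; q3-x->q3; q3-y->q4; q4-x->q5; q4-y->q6; q5-x->q3; q5-y->q4; q6-x->q5; q6-y->q6

Because acceptance depends on a position counted from the end, the machine has to buffer the most recent 2 symbols. Make each state the string of the last up-to-2 symbols read; on input `x` shift the window left and append `x`. Accept when the buffered window has length 2 and begins with `y`.
7 states suffice.
        x   y  
>  q0   q1  q2 
   q1   q3  q4 
   q2   q5  q6 
   q3   q3  q4 
   q4   q5  q6 
 * q5   q3  q4 
 * q6   q5  q6 
(> = start, * = accepting)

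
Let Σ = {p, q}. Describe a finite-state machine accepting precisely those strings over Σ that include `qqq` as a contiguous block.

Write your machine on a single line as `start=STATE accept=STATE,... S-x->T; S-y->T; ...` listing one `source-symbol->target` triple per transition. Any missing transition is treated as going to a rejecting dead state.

start=s0; accept=s3; s0-p->s0; s0-q->s1; s1-p->s0; s1-q->s2; s2-p->s0; s2-q->s3; s3-p->s3; s3-q->s3

Track how much of `qqq` has been matched so far: state s0 is no progress, s3 is the absorbing accept state reached once `qqq` has occurred. Intermediate states record partial matches; on a mismatch, fall back to the longest reusable overlap.
4 states suffice.
        p   q  
>  s0   s0  s1 
   s1   s0  s2 
   s2   s0  s3 
 * s3   s3  s3 
(> = start, * = accepting)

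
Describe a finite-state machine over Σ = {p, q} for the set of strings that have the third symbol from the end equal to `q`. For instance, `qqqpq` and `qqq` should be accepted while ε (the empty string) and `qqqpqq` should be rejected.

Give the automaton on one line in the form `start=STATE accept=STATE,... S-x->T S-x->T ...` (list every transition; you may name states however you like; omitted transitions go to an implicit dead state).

Because acceptance depends on a position counted from the end, the machine has to buffer the most recent 3 symbols. Make each state the string of the last up-to-3 symbols read; on input `x` shift the window left and append `x`. Accept when the buffered window has length 3 and begins with `q`.
A 15-state machine:
          p    q  
>  S0     S1   S2 
   S1     S3   S4 
   S2     S5   S6 
   S3     S7   S8 
   S4     S9  S10 
   S5    S11  S12 
   S6    S13  S14 
   S7     S7   S8 
   S8     S9  S10 
   S9    S11  S12 
   S10   S13  S14 
 * S11    S7   S8 
 * S12    S9  S10 
 * S13   S11  S12 
 * S14   S13  S14 
(> = start, * = accepting)

start=S0 accept=S11,S12,S13,S14 S0-p->S1 S0-q->S2 S1-p->S3 S1-q->S4 S2-p->S5 S2-q->S6 S3-p->S7 S3-q->S8 S4-p->S9 S4-q->S10 S5-p->S11 S5-q->S12 S6-p->S13 S6-q->S14 S7-p->S7 S7-q->S8 S8-p->S9 S8-q->S10 S9-p->S11 S9-q->S12 S10-p->S13 S10-q->S14 S11-p->S7 S11-q->S8 S12-p->S9 S12-q->S10 S13-p->S11 S13-q->S12 S14-p->S13 S14-q->S14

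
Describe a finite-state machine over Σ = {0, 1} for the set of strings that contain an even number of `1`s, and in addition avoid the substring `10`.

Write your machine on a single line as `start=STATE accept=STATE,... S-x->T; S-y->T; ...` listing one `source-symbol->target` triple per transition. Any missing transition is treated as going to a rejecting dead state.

start=A; accept=A,D; A-0->A; A-1->B; B-0->C; B-1->D; C-0->C; C-1->E; D-0->E; D-1->B; E-0->E; E-1->C

Run two small machines in parallel and take their product. The first has 2 states tracking the count of `1`s modulo 2; the second has 3 states tracking partial matches of the forbidden pattern `10`. A product state is a pair (one from each), accepting exactly when both do.
With 5 states:
       0  1 
>* A   A  B 
   B   C  D 
   C   C  E 
 * D   E  B 
   E   E  C 
(> = start, * = accepting)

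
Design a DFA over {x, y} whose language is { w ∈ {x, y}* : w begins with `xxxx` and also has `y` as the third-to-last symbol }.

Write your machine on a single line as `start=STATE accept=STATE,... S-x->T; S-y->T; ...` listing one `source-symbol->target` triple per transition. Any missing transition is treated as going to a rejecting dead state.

Handle the two conditions separately and then intersect. The first has 6 states tracking whether the input so far still matches the prefix `xxxx`; the second has 15 states tracking the last 3 symbols read. A product state is a pair (one from each), accepting exactly when both do.
       x  y 
>  A   B  C 
   B   D  E 
   C   F  G 
   D   H  I 
   E   J  K 
   F   L  M 
   G   N  O 
   H   P  I 
   I   J  K 
   J   L  M 
   K   N  O 
   L   Q  I 
   M   J  K 
   N   L  M 
   O   N  O 
   P   P  R 
   Q   Q  I 
   R   S  T 
   S   U  V 
   T   W  X 
 * U   P  R 
 * V   S  T 
 * W   U  V 
 * X   W  X 
(> = start, * = accepting)

start=A; accept=U,V,W,X; A-x->B; A-y->C; B-x->D; B-y->E; C-x->F; C-y->G; D-x->H; D-y->I; E-x->J; E-y->K; F-x->L; F-y->M; G-x->N; G-y->O; H-x->P; H-y->I; I-x->J; I-y->K; J-x->L; J-y->M; K-x->N; K-y->O; L-x->Q; L-y->I; M-x->J; M-y->K; N-x->L; N-y->M; O-x->N; O-y->O; P-x->P; P-y->R; Q-x->Q; Q-y->I; R-x->S; R-y->T; S-x->U; S-y->V; T-x->W; T-y->X; U-x->P; U-y->R; V-x->S; V-y->T; W-x->U; W-y->V; X-x->W; X-y->X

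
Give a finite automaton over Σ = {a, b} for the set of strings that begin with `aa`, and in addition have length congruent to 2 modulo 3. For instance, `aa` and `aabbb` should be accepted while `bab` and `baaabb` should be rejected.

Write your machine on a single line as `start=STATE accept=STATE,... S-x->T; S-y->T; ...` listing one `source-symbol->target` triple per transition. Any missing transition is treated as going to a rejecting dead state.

start=q0; accept=q3; q0-a->q1; q0-b->q2; q1-a->q3; q1-b->q2; q2-a->q2; q2-b->q2; q3-a->q4; q3-b->q4; q4-a->q5; q4-b->q5; q5-a->q3; q5-b->q3

Handle the two conditions separately and then intersect. The first has 4 states tracking whether the input so far still matches the prefix `aa`; the second has 3 states tracking the input length modulo 3. A product state is a pair (one from each), accepting exactly when both do. Minimizing collapses redundant product states.
6 states suffice.
        a   b  
>  q0   q1  q2 
   q1   q3  q2 
   q2   q2  q2 
 * q3   q4  q4 
   q4   q5  q5 
   q5   q3  q3 
(> = start, * = accepting)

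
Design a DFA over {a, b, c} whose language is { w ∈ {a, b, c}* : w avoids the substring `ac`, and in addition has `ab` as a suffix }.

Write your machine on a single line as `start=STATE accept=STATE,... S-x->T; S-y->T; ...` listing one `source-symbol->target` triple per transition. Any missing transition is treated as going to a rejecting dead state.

start=q0; accept=q2; q0-a->q1; q0-b->q0; q0-c->q0; q1-a->q1; q1-b->q2; q1-c->q3; q2-a->q1; q2-b->q0; q2-c->q0; q3-a->q3; q3-b->q3; q3-c->q3

Build one automaton per condition and run them in lockstep. The first has 3 states tracking partial matches of the forbidden pattern `ac`; the second has 3 states tracking how much of the suffix `ab` has currently been matched. A product state is a pair (one from each), accepting exactly when both do. After merging equivalent states the machine shrinks.
        a   b   c  
>  q0   q1  q0  q0 
   q1   q1  q2  q3 
 * q2   q1  q0  q0 
   q3   q3  q3  q3 
(> = start, * = accepting)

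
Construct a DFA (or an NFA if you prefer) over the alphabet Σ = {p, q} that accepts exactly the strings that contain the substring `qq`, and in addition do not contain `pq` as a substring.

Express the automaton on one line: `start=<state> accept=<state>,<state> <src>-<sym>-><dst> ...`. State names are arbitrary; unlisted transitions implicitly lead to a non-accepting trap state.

start=A accept=E,H A-p->B A-q->C B-p->B B-q->D C-p->B C-q->E D-p->F D-q->G E-p->H E-q->E F-p->F F-q->D G-p->G G-q->G H-p->H H-q->G

Handle the two conditions separately and then intersect. The first has 3 states tracking whether and how much of `qq` has been seen; the second has 3 states tracking partial matches of the forbidden pattern `pq`. A product state is a pair (one from each), accepting exactly when both do.
8 states suffice.
       p  q 
>  A   B  C 
   B   B  D 
   C   B  E 
   D   F  G 
 * E   H  E 
   F   F  D 
   G   G  G 
 * H   H  G 
(> = start, * = accepting)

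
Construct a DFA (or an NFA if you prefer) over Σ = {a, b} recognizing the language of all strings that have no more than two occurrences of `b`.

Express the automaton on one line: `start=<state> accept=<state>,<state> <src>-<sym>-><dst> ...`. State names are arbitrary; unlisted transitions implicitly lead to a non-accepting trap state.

Only the number of `b`s matters, and only up to 3. Make a chain s0 → s1 → s2 → s3 advanced by each `b` (with s3 absorbing); every other symbol self-loops. The accepting set is {s0, s1, s2}.
A 4-state machine:
        a   b  
>* s0   s0  s1 
 * s1   s1  s2 
 * s2   s2  s3 
   s3   s3  s3 
(> = start, * = accepting)

start=s0 accept=s0,s1,s2 s0-a->s0 s0-b->s1 s1-a->s1 s1-b->s2 s2-a->s2 s2-b->s3 s3-a->s3 s3-b->s3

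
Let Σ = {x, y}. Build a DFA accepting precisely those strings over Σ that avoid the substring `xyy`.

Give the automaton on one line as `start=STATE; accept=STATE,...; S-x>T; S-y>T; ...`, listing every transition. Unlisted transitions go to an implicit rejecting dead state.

This is the complement of 'contains `xyy`'. Use the same substring-matching states — q0 through q3 holding how much of `xyy` has just been matched — but flip the accepting set: everything except the trap q3 accepts.
        x   y  
>* q0   q1  q0 
 * q1   q1  q2 
 * q2   q1  q3 
   q3   q3  q3 
(> = start, * = accepting)

start=q0; accept=q0,q1,q2; q0-x>q1; q0-y>q0; q1-x>q1; q1-y>q2; q2-x>q1; q2-y>q3; q3-x>q3; q3-y>q3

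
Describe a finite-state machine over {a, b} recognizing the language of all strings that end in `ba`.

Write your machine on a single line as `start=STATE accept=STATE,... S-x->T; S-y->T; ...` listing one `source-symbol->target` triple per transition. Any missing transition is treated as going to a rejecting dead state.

Let each state record the length of the longest suffix of the input read so far that is also a prefix of `ba`. S1 means the last symbol is `b`; S2 means the last 2 symbols are `ba`. Accept only at S2, where the string currently ends in `ba`.
With 3 states:
        a   b  
>  S0   S0  S1 
   S1   S2  S1 
 * S2   S0  S1 
(> = start, * = accepting)

start=S0; accept=S2; S0-a->S0; S0-b->S1; S1-a->S2; S1-b->S1; S2-a->S0; S2-b->S1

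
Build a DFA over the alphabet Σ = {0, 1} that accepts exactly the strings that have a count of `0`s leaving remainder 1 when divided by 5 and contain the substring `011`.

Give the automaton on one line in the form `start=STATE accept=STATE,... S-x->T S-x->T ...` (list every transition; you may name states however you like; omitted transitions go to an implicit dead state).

Run two small machines in parallel and take their product. One (5 states) tracks the count of `0`s modulo 5; the other (4 states) tracks whether and how much of `011` has been seen. Each combined state is a pair, one component from each; accept when both components accept.
With 16 states:
       0  1 
>  A   B  A 
   B   C  D 
   C   E  F 
   D   C  G 
   E   H  I 
   F   E  J 
 * G   J  G 
   H   K  L 
   I   H  M 
   J   M  J 
   K   B  N 
   L   K  O 
   M   O  M 
   N   B  P 
   O   P  O 
   P   G  P 
(> = start, * = accepting)

start=A accept=G A-0->B A-1->A B-0->C B-1->D C-0->E C-1->F D-0->C D-1->G E-0->H E-1->I F-0->E F-1->J G-0->J G-1->G H-0->K H-1->L I-0->H I-1->M J-0->M J-1->J K-0->B K-1->N L-0->K L-1->O M-0->O M-1->M N-0->B N-1->P O-0->P O-1->O P-0->G P-1->P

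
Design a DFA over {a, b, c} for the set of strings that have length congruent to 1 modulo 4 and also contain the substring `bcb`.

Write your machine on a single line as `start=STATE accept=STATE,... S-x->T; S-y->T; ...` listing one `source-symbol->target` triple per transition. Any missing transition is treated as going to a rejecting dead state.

Handle the two conditions separately and then intersect. One (4 states) tracks the input length modulo 4; the other (4 states) tracks whether and how much of `bcb` has been seen. Each combined state is a pair, one component from each; accept when both components accept.
A 16-state machine:
          a    b    c  
>  q0     q1   q2   q1 
   q1     q3   q4   q3 
   q2     q3   q4   q5 
   q3     q6   q7   q6 
   q4     q6   q7   q8 
   q5     q6   q9   q6 
   q6     q0  q10   q0 
   q7     q0  q10  q11 
   q8     q0  q12   q0 
   q9    q12  q12  q12 
   q10    q1   q2  q13 
   q11    q1  q14   q1 
   q12   q14  q14  q14 
   q13    q3  q15   q3 
 * q14   q15  q15  q15 
   q15    q9   q9   q9 
(> = start, * = accepting)

start=q0; accept=q14; q0-a->q1; q0-b->q2; q0-c->q1; q1-a->q3; q1-b->q4; q1-c->q3; q2-a->q3; q2-b->q4; q2-c->q5; q3-a->q6; q3-b->q7; q3-c->q6; q4-a->q6; q4-b->q7; q4-c->q8; q5-a->q6; q5-b->q9; q5-c->q6; q6-a->q0; q6-b->q10; q6-c->q0; q7-a->q0; q7-b->q10; q7-c->q11; q8-a->q0; q8-b->q12; q8-c->q0; q9-a->q12; q9-b->q12; q9-c->q12; q10-a->q1; q10-b->q2; q10-c->q13; q11-a->q1; q11-b->q14; q11-c->q1; q12-a->q14; q12-b->q14; q12-c->q14; q13-a->q3; q13-b->q15; q13-c->q3; q14-a->q15; q14-b->q15; q14-c->q15; q15-a->q9; q15-b->q9; q15-c->q9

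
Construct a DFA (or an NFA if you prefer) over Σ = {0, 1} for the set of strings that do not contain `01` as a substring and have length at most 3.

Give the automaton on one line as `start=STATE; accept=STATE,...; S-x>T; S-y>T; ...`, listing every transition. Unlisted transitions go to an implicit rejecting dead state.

Build one automaton per condition and run them in lockstep. One (3 states) tracks partial matches of the forbidden pattern `01`; the other (5 states) tracks the input length, saturating at 4. Each combined state is a pair, one component from each; accept when both components accept. Minimizing collapses redundant product states.
        0   1  
>* s0   s1  s2 
 * s1   s3  s4 
 * s2   s3  s5 
 * s3   s6  s4 
   s4   s4  s4 
 * s5   s6  s6 
 * s6   s4  s4 
(> = start, * = accepting)

start=s0; accept=s0,s1,s2,s3,s5,s6; s0-0>s1; s0-1>s2; s1-0>s3; s1-1>s4; s2-0>s3; s2-1>s5; s3-0>s6; s3-1>s4; s4-0>s4; s4-1>s4; s5-0>s6; s5-1>s6; s6-0>s4; s6-1>s4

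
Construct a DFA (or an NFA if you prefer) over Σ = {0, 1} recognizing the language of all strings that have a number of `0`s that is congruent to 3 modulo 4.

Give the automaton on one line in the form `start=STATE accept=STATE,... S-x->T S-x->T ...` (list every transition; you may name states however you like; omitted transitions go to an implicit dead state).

The only thing that matters is how many `0`s have appeared, reduced mod 4. Use one state per residue: q0 for 0, …, q3 for 3. Reading `0` moves to the next residue; anything else stays put. q3 is accepting.
        0   1  
>  q0   q1  q0 
   q1   q2  q1 
   q2   q3  q2 
 * q3   q0  q3 
(> = start, * = accepting)

start=q0 accept=q3 q0-0->q1 q0-1->q0 q1-0->q2 q1-1->q1 q2-0->q3 q2-1->q2 q3-0->q0 q3-1->q3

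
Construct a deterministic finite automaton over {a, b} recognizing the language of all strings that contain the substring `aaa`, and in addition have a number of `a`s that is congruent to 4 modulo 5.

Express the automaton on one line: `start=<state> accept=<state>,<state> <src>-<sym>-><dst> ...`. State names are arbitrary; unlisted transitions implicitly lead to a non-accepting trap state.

start=S0 accept=S7 S0-a->S1 S0-b->S0 S1-a->S2 S1-b->S3 S2-a->S4 S2-b->S5 S3-a->S6 S3-b->S3 S4-a->S7 S4-b->S4 S5-a->S8 S5-b->S5 S6-a->S9 S6-b->S5 S7-a->S10 S7-b->S7 S8-a->S11 S8-b->S12 S9-a->S7 S9-b->S12 S10-a->S13 S10-b->S10 S11-a->S10 S11-b->S14 S12-a->S15 S12-b->S12 S13-a->S16 S13-b->S13 S14-a->S17 S14-b->S14 S15-a->S18 S15-b->S14 S16-a->S4 S16-b->S16 S17-a->S19 S17-b->S0 S18-a->S13 S18-b->S0 S19-a->S16 S19-b->S3

Handle the two conditions separately and then intersect. The first has 4 states tracking whether and how much of `aaa` has been seen; the second has 5 states tracking the count of `a`s modulo 5. A product state is a pair (one from each), accepting exactly when both do.
20 states suffice.
          a    b  
>  S0     S1   S0 
   S1     S2   S3 
   S2     S4   S5 
   S3     S6   S3 
   S4     S7   S4 
   S5     S8   S5 
   S6     S9   S5 
 * S7    S10   S7 
   S8    S11  S12 
   S9     S7  S12 
   S10   S13  S10 
   S11   S10  S14 
   S12   S15  S12 
   S13   S16  S13 
   S14   S17  S14 
   S15   S18  S14 
   S16    S4  S16 
   S17   S19   S0 
   S18   S13   S0 
   S19   S16   S3 
(> = start, * = accepting)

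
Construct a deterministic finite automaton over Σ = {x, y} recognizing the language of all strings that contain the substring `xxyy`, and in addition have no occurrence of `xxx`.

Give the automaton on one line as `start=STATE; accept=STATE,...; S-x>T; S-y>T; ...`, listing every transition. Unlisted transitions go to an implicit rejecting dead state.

Handle the two conditions separately and then intersect. One (5 states) tracks whether and how much of `xxyy` has been seen; the other (4 states) tracks partial matches of the forbidden pattern `xxx`. Each combined state is a pair, one component from each; accept when both components accept.
A 12-state machine:
          x    y  
>  S0     S1   S0 
   S1     S2   S0 
   S2     S3   S4 
   S3     S3   S5 
   S4     S1   S6 
   S5     S7   S8 
 * S6     S9   S6 
   S7     S3  S10 
   S8     S8   S8 
 * S9    S11   S6 
   S10    S7  S10 
 * S11    S8   S6 
(> = start, * = accepting)

start=S0; accept=S6,S9,S11; S0-x>S1; S0-y>S0; S1-x>S2; S1-y>S0; S2-x>S3; S2-y>S4; S3-x>S3; S3-y>S5; S4-x>S1; S4-y>S6; S5-x>S7; S5-y>S8; S6-x>S9; S6-y>S6; S7-x>S3; S7-y>S10; S8-x>S8; S8-y>S8; S9-x>S11; S9-y>S6; S10-x>S7; S10-y>S10; S11-x>S8; S11-y>S6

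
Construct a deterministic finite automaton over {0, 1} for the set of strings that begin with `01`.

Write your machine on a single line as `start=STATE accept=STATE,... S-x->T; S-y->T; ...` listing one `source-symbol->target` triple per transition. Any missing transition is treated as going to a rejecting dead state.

start=A; accept=C; A-0->B; A-1->D; B-0->D; B-1->C; C-0->C; C-1->C; D-0->D; D-1->D

Walk along `01` while the input agrees: from A take `0` to B, and so on. Any deviation drops to the rejecting sink D. Once C is reached the prefix is confirmed and every continuation is accepted.
With 4 states:
       0  1 
>  A   B  D 
   B   D  C 
 * C   C  C 
   D   D  D 
(> = start, * = accepting)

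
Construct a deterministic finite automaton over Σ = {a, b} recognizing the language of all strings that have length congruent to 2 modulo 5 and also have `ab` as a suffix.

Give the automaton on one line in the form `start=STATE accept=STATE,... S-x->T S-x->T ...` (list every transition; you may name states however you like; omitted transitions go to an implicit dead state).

start=S0 accept=S4 S0-a->S1 S0-b->S2 S1-a->S3 S1-b->S4 S2-a->S3 S2-b->S5 S3-a->S6 S3-b->S7 S4-a->S6 S4-b->S8 S5-a->S6 S5-b->S8 S6-a->S9 S6-b->S10 S7-a->S9 S7-b->S11 S8-a->S9 S8-b->S11 S9-a->S12 S9-b->S13 S10-a->S12 S10-b->S0 S11-a->S12 S11-b->S0 S12-a->S1 S12-b->S14 S13-a->S1 S13-b->S2 S14-a->S3 S14-b->S5

Run two small machines in parallel and take their product. One (5 states) tracks the input length modulo 5; the other (3 states) tracks how much of the suffix `ab` has currently been matched. Each combined state is a pair, one component from each; accept when both components accept.
15 states suffice.
          a    b  
>  S0     S1   S2 
   S1     S3   S4 
   S2     S3   S5 
   S3     S6   S7 
 * S4     S6   S8 
   S5     S6   S8 
   S6     S9  S10 
   S7     S9  S11 
   S8     S9  S11 
   S9    S12  S13 
   S10   S12   S0 
   S11   S12   S0 
   S12    S1  S14 
   S13    S1   S2 
   S14    S3   S5 
(> = start, * = accepting)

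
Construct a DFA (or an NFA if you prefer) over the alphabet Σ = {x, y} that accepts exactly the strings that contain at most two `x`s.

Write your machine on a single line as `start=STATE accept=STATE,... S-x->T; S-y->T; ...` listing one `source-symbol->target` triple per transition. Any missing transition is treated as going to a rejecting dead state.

start=q0; accept=q0,q1,q2; q0-x->q1; q0-y->q0; q1-x->q2; q1-y->q1; q2-x->q3; q2-y->q2; q3-x->q3; q3-y->q3

Only the number of `x`s matters, and only up to 3. Make a chain q0 → q1 → q2 → q3 advanced by each `x` (with q3 absorbing); every other symbol self-loops. The accepting set is {q0, q1, q2}.
With 4 states:
        x   y  
>* q0   q1  q0 
 * q1   q2  q1 
 * q2   q3  q2 
   q3   q3  q3 
(> = start, * = accepting)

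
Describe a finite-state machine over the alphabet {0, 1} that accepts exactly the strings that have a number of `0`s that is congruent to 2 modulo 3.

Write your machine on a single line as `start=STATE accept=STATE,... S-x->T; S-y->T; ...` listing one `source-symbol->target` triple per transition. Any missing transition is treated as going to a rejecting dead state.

start=q0; accept=q2; q0-0->q1; q0-1->q0; q1-0->q2; q1-1->q1; q2-0->q0; q2-1->q2

The only thing that matters is how many `0`s have appeared, reduced mod 3. Use one state per residue: q0 for 0, …, q2 for 2. Reading `0` moves to the next residue; anything else stays put. q2 is accepting.
A 3-state machine:
        0   1  
>  q0   q1  q0 
   q1   q2  q1 
 * q2   q0  q2 
(> = start, * = accepting)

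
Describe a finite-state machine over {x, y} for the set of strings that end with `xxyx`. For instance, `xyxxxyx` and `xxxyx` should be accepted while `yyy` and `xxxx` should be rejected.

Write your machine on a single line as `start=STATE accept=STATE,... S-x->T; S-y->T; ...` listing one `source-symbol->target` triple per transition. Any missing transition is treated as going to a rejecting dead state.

Let each state record the length of the longest suffix of the input read so far that is also a prefix of `xxyx`. s1 means the last symbol is `x`; s2 means the last 2 symbols are `xx`; s3 means the last 3 symbols are `xxy`; s4 means the last 4 symbols are `xxyx`. Accept only at s4, where the string currently ends in `xxyx`.
5 states suffice.
        x   y  
>  s0   s1  s0 
   s1   s2  s0 
   s2   s2  s3 
   s3   s4  s0 
 * s4   s2  s0 
(> = start, * = accepting)

start=s0; accept=s4; s0-x->s1; s0-y->s0; s1-x->s2; s1-y->s0; s2-x->s2; s2-y->s3; s3-x->s4; s3-y->s0; s4-x->s2; s4-y->s0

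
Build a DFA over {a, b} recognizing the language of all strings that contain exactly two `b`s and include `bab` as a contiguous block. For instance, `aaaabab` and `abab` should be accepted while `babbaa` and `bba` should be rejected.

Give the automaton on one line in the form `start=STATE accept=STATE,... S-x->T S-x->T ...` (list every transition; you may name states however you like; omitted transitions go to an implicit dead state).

start=S0 accept=S4 S0-a->S0 S0-b->S1 S1-a->S2 S1-b->S3 S2-a->S3 S2-b->S4 S3-a->S3 S3-b->S3 S4-a->S4 S4-b->S3

Build one automaton per condition and run them in lockstep. The first has 4 states tracking the count of `b`s, saturating at 3; the second has 4 states tracking whether and how much of `bab` has been seen. A product state is a pair (one from each), accepting exactly when both do. After merging equivalent states the machine shrinks.
        a   b  
>  S0   S0  S1 
   S1   S2  S3 
   S2   S3  S4 
   S3   S3  S3 
 * S4   S4  S3 
(> = start, * = accepting)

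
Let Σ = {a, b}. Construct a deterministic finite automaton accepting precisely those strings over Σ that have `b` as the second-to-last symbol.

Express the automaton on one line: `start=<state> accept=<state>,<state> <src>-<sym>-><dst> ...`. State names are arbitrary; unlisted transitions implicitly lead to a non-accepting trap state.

start=s0 accept=s5,s6 s0-a->s1 s0-b->s2 s1-a->s3 s1-b->s4 s2-a->s5 s2-b->s6 s3-a->s3 s3-b->s4 s4-a->s5 s4-b->s6 s5-a->s3 s5-b->s4 s6-a->s5 s6-b->s6

Because acceptance depends on a position counted from the end, the machine has to buffer the most recent 2 symbols. Make each state the string of the last up-to-2 symbols read; on input `x` shift the window left and append `x`. Accept when the buffered window has length 2 and begins with `b`.
7 states suffice.
        a   b  
>  s0   s1  s2 
   s1   s3  s4 
   s2   s5  s6 
   s3   s3  s4 
   s4   s5  s6 
 * s5   s3  s4 
 * s6   s5  s6 
(> = start, * = accepting)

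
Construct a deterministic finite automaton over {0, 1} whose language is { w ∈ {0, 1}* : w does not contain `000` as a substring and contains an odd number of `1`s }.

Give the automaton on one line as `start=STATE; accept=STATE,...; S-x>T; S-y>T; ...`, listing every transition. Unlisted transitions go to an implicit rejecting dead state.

start=A; accept=C,E,G; A-0>B; A-1>C; B-0>D; B-1>C; C-0>E; C-1>A; D-0>F; D-1>C; E-0>G; E-1>A; F-0>F; F-1>F; G-0>F; G-1>A

Handle the two conditions separately and then intersect. One (4 states) tracks partial matches of the forbidden pattern `000`; the other (2 states) tracks the count of `1`s modulo 2. Each combined state is a pair, one component from each; accept when both components accept. Equivalent product states are then merged.
With 7 states:
       0  1 
>  A   B  C 
   B   D  C 
 * C   E  A 
   D   F  C 
 * E   G  A 
   F   F  F 
 * G   F  A 
(> = start, * = accepting)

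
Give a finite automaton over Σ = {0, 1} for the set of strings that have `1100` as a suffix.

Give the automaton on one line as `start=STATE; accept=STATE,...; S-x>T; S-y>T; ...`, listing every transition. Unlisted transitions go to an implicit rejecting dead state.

Remember how much of `1100` the current input suffix matches. State S0 means no match yet; S1 means the last symbol is `1`; S2 means the last 2 symbols are `11`; S3 means the last 3 symbols are `110`; S4 means the last 4 symbols are `1100`. Only S4 accepts. On a mismatch, fall back to the longest proper suffix that is still a prefix of `1100`.
A 5-state machine:
        0   1  
>  S0   S0  S1 
   S1   S0  S2 
   S2   S3  S2 
   S3   S4  S1 
 * S4   S0  S1 
(> = start, * = accepting)

start=S0; accept=S4; S0-0>S0; S0-1>S1; S1-0>S0; S1-1>S2; S2-0>S3; S2-1>S2; S3-0>S4; S3-1>S1; S4-0>S0; S4-1>S1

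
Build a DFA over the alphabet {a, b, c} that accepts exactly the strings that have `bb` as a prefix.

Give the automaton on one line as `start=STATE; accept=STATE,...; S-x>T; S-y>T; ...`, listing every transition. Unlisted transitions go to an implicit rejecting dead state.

Check the first 2 symbols one by one: q0 through q1 record how many have matched `bb` so far; any wrong symbol goes to the dead state q3. After all 2 match we enter the accepting sink q2.
4 states suffice.
        a   b   c  
>  q0   q3  q1  q3 
   q1   q3  q2  q3 
 * q2   q2  q2  q2 
   q3   q3  q3  q3 
(> = start, * = accepting)

start=q0; accept=q2; q0-a>q3; q0-b>q1; q0-c>q3; q1-a>q3; q1-b>q2; q1-c>q3; q2-a>q2; q2-b>q2; q2-c>q2; q3-a>q3; q3-b>q3; q3-c>q3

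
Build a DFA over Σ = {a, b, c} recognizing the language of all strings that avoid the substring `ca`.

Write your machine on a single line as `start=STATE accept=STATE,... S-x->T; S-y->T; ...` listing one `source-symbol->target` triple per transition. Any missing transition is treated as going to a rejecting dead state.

start=q0; accept=q0,q1; q0-a->q0; q0-b->q0; q0-c->q1; q1-a->q2; q1-b->q0; q1-c->q1; q2-a->q2; q2-b->q2; q2-c->q2

Track partial matches of the forbidden pattern `ca`. State q2 is a dead state reached once `ca` has occurred; every other state accepts. q0 means no part of `ca` is currently matched.
3 states suffice.
        a   b   c  
>* q0   q0  q0  q1 
 * q1   q2  q0  q1 
   q2   q2  q2  q2 
(> = start, * = accepting)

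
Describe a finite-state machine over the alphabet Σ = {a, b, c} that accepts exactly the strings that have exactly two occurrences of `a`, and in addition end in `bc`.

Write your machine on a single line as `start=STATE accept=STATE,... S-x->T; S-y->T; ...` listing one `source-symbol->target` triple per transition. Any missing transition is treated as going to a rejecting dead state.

start=q0; accept=q10; q0-a->q1; q0-b->q2; q0-c->q0; q1-a->q3; q1-b->q4; q1-c->q1; q2-a->q1; q2-b->q2; q2-c->q5; q3-a->q6; q3-b->q7; q3-c->q3; q4-a->q3; q4-b->q4; q4-c->q8; q5-a->q1; q5-b->q2; q5-c->q0; q6-a->q6; q6-b->q9; q6-c->q6; q7-a->q6; q7-b->q7; q7-c->q10; q8-a->q3; q8-b->q4; q8-c->q1; q9-a->q6; q9-b->q9; q9-c->q11; q10-a->q6; q10-b->q7; q10-c->q3; q11-a->q6; q11-b->q9; q11-c->q6

Build one automaton per condition and run them in lockstep. The first has 4 states tracking the count of `a`s, saturating at 3; the second has 3 states tracking how much of the suffix `bc` has currently been matched. A product state is a pair (one from each), accepting exactly when both do.
A 12-state machine:
          a    b    c  
>  q0     q1   q2   q0 
   q1     q3   q4   q1 
   q2     q1   q2   q5 
   q3     q6   q7   q3 
   q4     q3   q4   q8 
   q5     q1   q2   q0 
   q6     q6   q9   q6 
   q7     q6   q7  q10 
   q8     q3   q4   q1 
   q9     q6   q9  q11 
 * q10    q6   q7   q3 
   q11    q6   q9   q6 
(> = start, * = accepting)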